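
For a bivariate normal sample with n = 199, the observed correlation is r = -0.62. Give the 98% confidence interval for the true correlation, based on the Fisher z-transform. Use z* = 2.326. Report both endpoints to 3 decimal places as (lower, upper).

(-0.712, -0.507)

z_r = atanh(-0.62) = -0.725005;  SE = 1/√(n−3) = 1/√196 = 0.071429
z-limits: -0.725005 ± 2.326·0.071429 = -0.725005 ± 0.166144 = [-0.891149, -0.558861]
ρ-limits: (tanh -0.891149, tanh -0.558861) = (-0.712, -0.507)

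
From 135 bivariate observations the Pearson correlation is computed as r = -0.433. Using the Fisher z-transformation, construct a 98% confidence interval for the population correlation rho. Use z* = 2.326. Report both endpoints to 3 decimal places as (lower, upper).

(-0.582, -0.255)

Fisher z: z_r = atanh(r) = ½·ln((1+(-0.433))/(1−(-0.433))) = -0.463583
SE(z) = 1/√(n−3) = 1/√132 = 0.087039
98% ⇒ z* = 2.326; margin = 2.326·0.087039 = 0.202453
CI on z-scale: (-0.666036, -0.261130)
Back-transform: tanh(-0.666036) = -0.582366, tanh(-0.261130) = -0.255352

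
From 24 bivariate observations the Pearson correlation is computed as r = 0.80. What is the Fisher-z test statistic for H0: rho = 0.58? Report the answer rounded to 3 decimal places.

z_r = atanh(0.80) = 1.098612,  z_0 = atanh(0.58) = 0.662463
SE = 1/√(n−3) = 1/√21 = 0.218218
z = (z_r − z_0)/SE = (1.098612 − 0.662463) / 0.218218 = 0.436149 / 0.218218 = 1.999

1.999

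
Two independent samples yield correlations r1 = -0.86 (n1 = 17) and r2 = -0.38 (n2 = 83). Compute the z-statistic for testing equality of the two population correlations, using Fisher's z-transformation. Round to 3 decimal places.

Fisher z-transforms: z1 = atanh(-0.86) = -1.293345, z2 = atanh(-0.38) = -0.400060; difference d = -0.893285
Var(d) = 1/14 + 1/80 = 0.0714286 + 0.0125000 = 0.0839286
z = d/√Var(d) = -0.893285 / √0.0839286 = -0.893285 / 0.289704 = -3.083

-3.083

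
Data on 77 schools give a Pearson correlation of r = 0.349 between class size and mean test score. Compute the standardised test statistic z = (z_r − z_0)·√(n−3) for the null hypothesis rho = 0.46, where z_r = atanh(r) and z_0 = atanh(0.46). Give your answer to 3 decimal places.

z_r = atanh(0.349) = 0.364305,  z_0 = atanh(0.46) = 0.497311
SE = 1/√(n−3) = 1/√74 = 0.116248
z = (z_r − z_0)/SE = (0.364305 − 0.497311) / 0.116248 = -0.133006 / 0.116248 = -1.144

-1.144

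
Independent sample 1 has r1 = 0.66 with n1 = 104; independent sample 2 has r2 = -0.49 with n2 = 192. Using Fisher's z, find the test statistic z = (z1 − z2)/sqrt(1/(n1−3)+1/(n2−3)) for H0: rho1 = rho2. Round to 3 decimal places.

10.781

z1 = atanh(0.66) = 0.792814,  z2 = atanh(-0.49) = -0.536060
SE = √(1/(n1−3) + 1/(n2−3)) = √(1/101 + 1/189) = √(0.0099010 + 0.0052910) = √0.0151920 = 0.123256
z = (z1 − z2)/SE = (0.792814 − (-0.536060)) / 0.123256 = 1.328874 / 0.123256 = 10.781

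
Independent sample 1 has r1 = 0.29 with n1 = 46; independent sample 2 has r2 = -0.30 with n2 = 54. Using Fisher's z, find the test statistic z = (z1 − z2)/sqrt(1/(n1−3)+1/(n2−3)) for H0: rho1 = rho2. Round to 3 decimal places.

z1 = atanh(0.29) = 0.298566,  z2 = atanh(-0.30) = -0.309520
SE = √(1/(n1−3) + 1/(n2−3)) = √(1/43 + 1/51) = √(0.0232558 + 0.0196078) = √0.0428636 = 0.207035
z = (z1 − z2)/SE = (0.298566 − (-0.309520)) / 0.207035 = 0.608086 / 0.207035 = 2.937

2.937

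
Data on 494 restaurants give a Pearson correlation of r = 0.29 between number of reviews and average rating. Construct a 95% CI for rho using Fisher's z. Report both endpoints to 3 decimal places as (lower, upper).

Fisher z: z_r = atanh(r) = ½·ln((1+0.29)/(1−0.29)) = 0.298566
SE(z) = 1/√(n−3) = 1/√491 = 0.045129
95% ⇒ z* = 1.960; margin = 1.960·0.045129 = 0.088453
CI on z-scale: (0.210113, 0.387019)
Back-transform: tanh(0.210113) = 0.207075, tanh(0.387019) = 0.368787

(0.207, 0.369)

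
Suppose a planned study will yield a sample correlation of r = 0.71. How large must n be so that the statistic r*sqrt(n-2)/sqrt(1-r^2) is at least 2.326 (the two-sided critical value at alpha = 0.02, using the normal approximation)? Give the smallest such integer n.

Need r·√(n−2)/√(1−r²) ≥ 2.326
√(n−2) ≥ 2.326·√(1−0.5041) / 0.71 = 2.326·0.704202 / 0.71 = 2.3070
n−2 ≥ 5.3222  ⇒  n ≥ 7.3222
Smallest integer n = 8

8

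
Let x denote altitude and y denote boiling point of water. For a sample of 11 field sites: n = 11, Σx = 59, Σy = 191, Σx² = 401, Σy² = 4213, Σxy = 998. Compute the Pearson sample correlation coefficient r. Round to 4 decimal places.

-0.0961

S_xy = nΣxy − ΣxΣy = 11·998 − 59·191 = 10978 − 11269 = -291
S_xx = nΣx² − (Σx)² = 11·401 − 59² = 4411 − 3481 = 930
S_yy = nΣy² − (Σy)² = 11·4213 − 191² = 46343 − 36481 = 9862
r = S_xy / √(S_xx·S_yy) = -291 / √(930·9862) = -291 / √9171660 = -291 / 3028.4749 = -0.0961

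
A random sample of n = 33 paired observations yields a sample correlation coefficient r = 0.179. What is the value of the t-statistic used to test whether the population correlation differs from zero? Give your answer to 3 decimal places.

1.013

t = r·√(n−2) / √(1−r²) with r = 0.179, n = 33
  = 0.179·√31 / √(1 − 0.032041)
  = 0.179·5.567764 / 0.983849
  = 0.996630 / 0.983849 = 1.013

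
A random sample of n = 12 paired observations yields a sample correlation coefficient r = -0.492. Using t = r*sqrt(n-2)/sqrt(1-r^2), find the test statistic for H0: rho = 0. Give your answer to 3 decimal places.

-1.787

1 − r² = 1 − 0.242064 = 0.757936;  √(1−r²) = 0.870595
√(n−2) = √10 = 3.162278
t = r·√(n−2)/√(1−r²) = -0.492 · 3.162278 / 0.870595 = -1.787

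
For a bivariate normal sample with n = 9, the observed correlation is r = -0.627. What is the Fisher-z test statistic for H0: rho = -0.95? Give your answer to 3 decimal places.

Fisher z: atanh(-0.627) = -0.736457, atanh(-0.95) = -1.831781
z = (z_r − z_0)·√(n−3) = (-0.736457 − (-1.831781))·√6 = 1.095324 · 2.449490 = 2.683

2.683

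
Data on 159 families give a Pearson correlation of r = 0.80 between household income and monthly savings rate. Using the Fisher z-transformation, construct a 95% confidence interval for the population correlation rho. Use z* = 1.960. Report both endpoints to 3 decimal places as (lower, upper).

z_r = atanh(0.80) = 1.098612;  SE = 1/√(n−3) = 1/√156 = 0.080064
z-limits: 1.098612 ± 1.960·0.080064 = 1.098612 ± 0.156925 = [0.941687, 1.255537]
ρ-limits: (tanh 0.941687, tanh 1.255537) = (0.736, 0.850)

(0.736, 0.850)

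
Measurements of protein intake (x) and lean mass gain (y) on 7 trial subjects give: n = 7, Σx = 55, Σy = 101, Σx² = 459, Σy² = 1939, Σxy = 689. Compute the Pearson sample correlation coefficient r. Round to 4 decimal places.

-0.9194

S_xy = nΣxy − ΣxΣy = 7·689 − 55·101 = 4823 − 5555 = -732
S_xx = nΣx² − (Σx)² = 7·459 − 55² = 3213 − 3025 = 188
S_yy = nΣy² − (Σy)² = 7·1939 − 101² = 13573 − 10201 = 3372
r = S_xy / √(S_xx·S_yy) = -732 / √(188·3372) = -732 / √633936 = -732 / 796.2010 = -0.9194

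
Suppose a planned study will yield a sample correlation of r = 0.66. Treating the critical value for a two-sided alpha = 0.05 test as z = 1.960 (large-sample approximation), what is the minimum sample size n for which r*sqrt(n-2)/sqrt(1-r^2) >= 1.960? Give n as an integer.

7

Need r·√(n−2)/√(1−r²) ≥ 1.960
√(n−2) ≥ 1.960·√(1−0.4356) / 0.66 = 1.960·0.751266 / 0.66 = 2.2310
n−2 ≥ 4.9774  ⇒  n ≥ 6.9774
Smallest integer n = 7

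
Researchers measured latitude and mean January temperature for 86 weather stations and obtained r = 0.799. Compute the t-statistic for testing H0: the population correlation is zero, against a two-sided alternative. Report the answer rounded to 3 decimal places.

12.178

t = r·√(n−2) / √(1−r²) with r = 0.799, n = 86
  = 0.799·√84 / √(1 − 0.638401)
  = 0.799·9.165151 / 0.601331
  = 7.322956 / 0.601331 = 12.178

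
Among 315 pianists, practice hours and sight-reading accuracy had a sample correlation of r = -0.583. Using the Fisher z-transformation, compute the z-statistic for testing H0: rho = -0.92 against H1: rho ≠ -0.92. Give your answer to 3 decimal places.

z_r = atanh(-0.583) = -0.666995,  z_0 = atanh(-0.92) = -1.589027
SE = 1/√(n−3) = 1/√312 = 0.056614
z = (z_r − z_0)/SE = (-0.666995 − (-1.589027)) / 0.056614 = 0.922032 / 0.056614 = 16.286

16.286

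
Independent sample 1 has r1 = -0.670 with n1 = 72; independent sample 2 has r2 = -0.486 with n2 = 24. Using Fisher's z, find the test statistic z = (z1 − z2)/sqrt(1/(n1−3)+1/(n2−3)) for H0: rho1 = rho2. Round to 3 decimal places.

-1.123

z1 = atanh(-0.670) = -0.810743,  z2 = atanh(-0.486) = -0.530810
SE = √(1/(n1−3) + 1/(n2−3)) = √(1/69 + 1/21) = √(0.0144928 + 0.0476190) = √0.0621118 = 0.249222
z = (z1 − z2)/SE = (-0.810743 − (-0.530810)) / 0.249222 = -0.279933 / 0.249222 = -1.123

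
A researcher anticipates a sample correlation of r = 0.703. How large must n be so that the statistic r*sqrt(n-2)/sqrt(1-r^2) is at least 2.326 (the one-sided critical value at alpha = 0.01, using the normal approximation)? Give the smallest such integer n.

r√(n−2)/√(1−r²) ≥ 2.326  ⇔  n−2 ≥ (2.326)²·(1−r²)/r²
(1−r²)/r² = (1−0.494209)/0.494209 = 1.0234
n ≥ 2 + 5.410276·1.0234 = 2 + 5.5369 = 7.5369
⌈7.5369⌉ = 8

8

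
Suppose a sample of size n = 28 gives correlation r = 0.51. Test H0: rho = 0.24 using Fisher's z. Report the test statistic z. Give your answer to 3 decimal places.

z_r = atanh(0.51) = 0.562730,  z_0 = atanh(0.24) = 0.244774
SE = 1/√(n−3) = 1/√25 = 0.200000
z = (z_r − z_0)/SE = (0.562730 − 0.244774) / 0.200000 = 0.317956 / 0.200000 = 1.590

1.590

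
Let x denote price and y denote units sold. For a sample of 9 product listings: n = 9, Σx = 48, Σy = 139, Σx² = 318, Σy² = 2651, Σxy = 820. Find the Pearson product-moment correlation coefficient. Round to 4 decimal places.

0.4449

Numerator: nΣxy − (Σx)(Σy) = 9·820 − (48)(139) = 708
Denominator: √[(nΣx²−(Σx)²)(nΣy²−(Σy)²)]
  nΣx²−(Σx)² = 9·318 − 2304 = 558;  nΣy²−(Σy)² = 9·2651 − 19321 = 4538
  √(558·4538) = √2532204 = 1591.2900
r = 708 / 1591.2900 = 0.4449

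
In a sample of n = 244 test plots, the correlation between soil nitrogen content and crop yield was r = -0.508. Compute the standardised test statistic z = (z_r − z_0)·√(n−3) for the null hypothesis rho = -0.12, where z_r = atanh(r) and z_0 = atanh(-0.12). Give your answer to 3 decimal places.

-6.822

Fisher z: atanh(-0.508) = -0.560030, atanh(-0.12) = -0.120581
z = (z_r − z_0)·√(n−3) = (-0.560030 − (-0.120581))·√241 = -0.439449 · 15.524175 = -6.822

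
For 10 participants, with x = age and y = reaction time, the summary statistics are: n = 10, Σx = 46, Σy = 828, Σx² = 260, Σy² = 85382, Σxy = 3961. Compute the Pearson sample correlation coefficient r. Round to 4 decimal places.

0.1687

S_xy = nΣxy − ΣxΣy = 10·3961 − 46·828 = 39610 − 38088 = 1522
S_xx = nΣx² − (Σx)² = 10·260 − 46² = 2600 − 2116 = 484
S_yy = nΣy² − (Σy)² = 10·85382 − 828² = 853820 − 685584 = 168236
r = S_xy / √(S_xx·S_yy) = 1522 / √(484·168236) = 1522 / √81426224 = 1522 / 9023.6480 = 0.1687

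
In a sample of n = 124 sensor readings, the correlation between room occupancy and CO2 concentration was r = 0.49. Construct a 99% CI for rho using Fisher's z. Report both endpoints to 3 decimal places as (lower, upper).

z_r = atanh(0.49) = 0.536060;  SE = 1/√(n−3) = 1/√121 = 0.090909
z-limits: 0.536060 ± 2.576·0.090909 = 0.536060 ± 0.234182 = [0.301878, 0.770242]
ρ-limits: (tanh 0.301878, tanh 0.770242) = (0.293, 0.647)

(0.293, 0.647)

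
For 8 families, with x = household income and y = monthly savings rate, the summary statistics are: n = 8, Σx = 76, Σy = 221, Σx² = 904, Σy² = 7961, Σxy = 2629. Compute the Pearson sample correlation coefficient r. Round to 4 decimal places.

S_xy = nΣxy − ΣxΣy = 8·2629 − 76·221 = 21032 − 16796 = 4236
S_xx = nΣx² − (Σx)² = 8·904 − 76² = 7232 − 5776 = 1456
S_yy = nΣy² − (Σy)² = 8·7961 − 221² = 63688 − 48841 = 14847
r = S_xy / √(S_xx·S_yy) = 4236 / √(1456·14847) = 4236 / √21617232 = 4236 / 4649.4335 = 0.9111

0.9111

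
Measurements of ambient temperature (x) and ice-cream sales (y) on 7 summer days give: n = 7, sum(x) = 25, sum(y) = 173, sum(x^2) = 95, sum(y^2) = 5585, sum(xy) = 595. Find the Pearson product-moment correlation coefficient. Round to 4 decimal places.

Numerator: nΣxy − (Σx)(Σy) = 7·595 − (25)(173) = -160
Denominator: √[(nΣx²−(Σx)²)(nΣy²−(Σy)²)]
  nΣx²−(Σx)² = 7·95 − 625 = 40;  nΣy²−(Σy)² = 7·5585 − 29929 = 9166
  √(40·9166) = √366640 = 605.5081
r = -160 / 605.5081 = -0.2642

-0.2642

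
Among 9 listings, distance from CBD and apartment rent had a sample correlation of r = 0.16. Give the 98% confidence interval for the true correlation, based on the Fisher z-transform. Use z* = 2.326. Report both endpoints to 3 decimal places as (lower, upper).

(-0.657, 0.804)

z_r = atanh(0.16) = 0.161387;  SE = 1/√(n−3) = 1/√6 = 0.408248
z-limits: 0.161387 ± 2.326·0.408248 = 0.161387 ± 0.949585 = [-0.788198, 1.110972]
ρ-limits: (tanh -0.788198, tanh 1.110972) = (-0.657, 0.804)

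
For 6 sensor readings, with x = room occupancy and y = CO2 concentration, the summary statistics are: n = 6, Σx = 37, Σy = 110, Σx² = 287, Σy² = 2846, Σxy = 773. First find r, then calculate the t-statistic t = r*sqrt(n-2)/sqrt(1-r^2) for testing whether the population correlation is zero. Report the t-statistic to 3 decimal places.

0.949

Numerator: nΣxy − (Σx)(Σy) = 6·773 − (37)(110) = 568
Denominator: √[(nΣx²−(Σx)²)(nΣy²−(Σy)²)]
  nΣx²−(Σx)² = 6·287 − 1369 = 353;  nΣy²−(Σy)² = 6·2846 − 12100 = 4976
  √(353·4976) = √1756528 = 1325.3407
r = 568 / 1325.3407 = 0.4286
t = r·√(n−2)/√(1−r²) = 0.4286·√4 / √(1−0.183698) = 0.857200 / 0.903494 = 0.949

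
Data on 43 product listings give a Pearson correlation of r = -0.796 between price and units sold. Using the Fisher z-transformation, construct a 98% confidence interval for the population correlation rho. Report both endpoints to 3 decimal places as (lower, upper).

z_r = atanh(-0.796) = -1.087599;  SE = 1/√(n−3) = 1/√40 = 0.158114
z-limits: -1.087599 ± 2.326·0.158114 = -1.087599 ± 0.367773 = [-1.455372, -0.719826]
ρ-limits: (tanh -1.455372, tanh -0.719826) = (-0.897, -0.617)

(-0.897, -0.617)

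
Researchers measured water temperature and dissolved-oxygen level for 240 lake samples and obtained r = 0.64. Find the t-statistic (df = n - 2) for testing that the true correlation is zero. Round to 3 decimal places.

12.850

1 − r² = 1 − 0.4096 = 0.5904;  √(1−r²) = 0.768375
√(n−2) = √238 = 15.427249
t = r·√(n−2)/√(1−r²) = 0.64 · 15.427249 / 0.768375 = 12.850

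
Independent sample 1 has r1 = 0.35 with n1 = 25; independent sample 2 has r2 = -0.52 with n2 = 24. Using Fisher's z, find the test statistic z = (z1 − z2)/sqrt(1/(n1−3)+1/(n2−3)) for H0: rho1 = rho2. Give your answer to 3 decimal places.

Fisher z-transforms: z1 = atanh(0.35) = 0.365444, z2 = atanh(-0.52) = -0.576340; difference d = 0.941784
Var(d) = 1/22 + 1/21 = 0.0454545 + 0.0476190 = 0.0930735
z = d/√Var(d) = 0.941784 / √0.0930735 = 0.941784 / 0.305079 = 3.087

3.087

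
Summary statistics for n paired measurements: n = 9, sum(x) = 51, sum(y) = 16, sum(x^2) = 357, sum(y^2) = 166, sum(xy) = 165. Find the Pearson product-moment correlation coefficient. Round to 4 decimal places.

S_xy = nΣxy − ΣxΣy = 9·165 − 51·16 = 1485 − 816 = 669
S_xx = nΣx² − (Σx)² = 9·357 − 51² = 3213 − 2601 = 612
S_yy = nΣy² − (Σy)² = 9·166 − 16² = 1494 − 256 = 1238
r = S_xy / √(S_xx·S_yy) = 669 / √(612·1238) = 669 / √757656 = 669 / 870.4344 = 0.7686

0.7686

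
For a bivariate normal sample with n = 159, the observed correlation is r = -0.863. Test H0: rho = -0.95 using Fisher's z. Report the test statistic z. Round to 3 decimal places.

6.580

Fisher z: atanh(-0.863) = -1.304981, atanh(-0.95) = -1.831781
z = (z_r − z_0)·√(n−3) = (-1.304981 − (-1.831781))·√156 = 0.526800 · 12.489996 = 6.580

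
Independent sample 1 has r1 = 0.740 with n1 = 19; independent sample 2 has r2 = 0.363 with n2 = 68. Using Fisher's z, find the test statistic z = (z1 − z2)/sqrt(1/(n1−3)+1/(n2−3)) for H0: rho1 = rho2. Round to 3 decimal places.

2.043

Fisher z-transforms: z1 = atanh(0.740) = 0.950479, z2 = atanh(0.363) = 0.380337; difference d = 0.570142
Var(d) = 1/16 + 1/65 = 0.0625000 + 0.0153846 = 0.0778846
z = d/√Var(d) = 0.570142 / √0.0778846 = 0.570142 / 0.279078 = 2.043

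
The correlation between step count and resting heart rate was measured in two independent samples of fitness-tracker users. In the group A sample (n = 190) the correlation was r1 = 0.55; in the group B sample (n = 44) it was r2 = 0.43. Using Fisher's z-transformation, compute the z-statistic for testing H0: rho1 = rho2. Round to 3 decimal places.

0.919

Fisher z-transforms: z1 = atanh(0.55) = 0.618381, z2 = atanh(0.43) = 0.459897; difference d = 0.158484
Var(d) = 1/187 + 1/41 = 0.0053476 + 0.0243902 = 0.0297378
z = d/√Var(d) = 0.158484 / √0.0297378 = 0.158484 / 0.172447 = 0.919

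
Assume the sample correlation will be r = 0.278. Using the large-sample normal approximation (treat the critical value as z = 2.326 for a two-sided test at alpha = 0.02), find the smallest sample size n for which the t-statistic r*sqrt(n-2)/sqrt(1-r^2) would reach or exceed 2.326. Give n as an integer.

Need r·√(n−2)/√(1−r²) ≥ 2.326
√(n−2) ≥ 2.326·√(1−0.077284) / 0.278 = 2.326·0.960581 / 0.278 = 8.0371
n−2 ≥ 64.5950  ⇒  n ≥ 66.5950
Smallest integer n = 67

67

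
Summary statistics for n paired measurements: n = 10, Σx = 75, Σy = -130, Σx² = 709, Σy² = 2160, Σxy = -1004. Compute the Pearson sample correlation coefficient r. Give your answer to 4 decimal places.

-0.1105

S_xy = nΣxy − ΣxΣy = 10·(-1004) − 75·(-130) = -10040 − (-9750) = -290
S_xx = nΣx² − (Σx)² = 10·709 − 75² = 7090 − 5625 = 1465
S_yy = nΣy² − (Σy)² = 10·2160 − (-130)² = 21600 − 16900 = 4700
r = S_xy / √(S_xx·S_yy) = -290 / √(1465·4700) = -290 / √6885500 = -290 / 2624.0236 = -0.1105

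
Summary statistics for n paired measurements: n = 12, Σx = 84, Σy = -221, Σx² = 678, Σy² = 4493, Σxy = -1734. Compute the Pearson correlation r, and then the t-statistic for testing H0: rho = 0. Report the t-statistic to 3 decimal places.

Numerator: nΣxy − (Σx)(Σy) = 12·(-1734) − (84)(-221) = -2244
Denominator: √[(nΣx²−(Σx)²)(nΣy²−(Σy)²)]
  nΣx²−(Σx)² = 12·678 − 7056 = 1080;  nΣy²−(Σy)² = 12·4493 − 48841 = 5075
  √(1080·5075) = √5481000 = 2341.1536
r = -2244 / 2341.1536 = -0.9585
t = r·√(n−2)/√(1−r²) = -0.9585·√10 / √(1−0.918722) = -3.031043 / 0.285093 = -10.632

-10.632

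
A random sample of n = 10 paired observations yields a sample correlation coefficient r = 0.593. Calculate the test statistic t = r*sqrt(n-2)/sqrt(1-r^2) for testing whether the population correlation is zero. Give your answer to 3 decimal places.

1 − r² = 1 − 0.351649 = 0.648351;  √(1−r²) = 0.805202
√(n−2) = √8 = 2.828427
t = r·√(n−2)/√(1−r²) = 0.593 · 2.828427 / 0.805202 = 2.083

2.083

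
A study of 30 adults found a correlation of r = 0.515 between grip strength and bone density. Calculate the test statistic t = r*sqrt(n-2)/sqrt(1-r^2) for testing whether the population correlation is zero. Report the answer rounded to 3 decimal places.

3.179

t = r·√(n−2) / √(1−r²) with r = 0.515, n = 30
  = 0.515·√28 / √(1 − 0.265225)
  = 0.515·5.291503 / 0.857190
  = 2.725124 / 0.857190 = 3.179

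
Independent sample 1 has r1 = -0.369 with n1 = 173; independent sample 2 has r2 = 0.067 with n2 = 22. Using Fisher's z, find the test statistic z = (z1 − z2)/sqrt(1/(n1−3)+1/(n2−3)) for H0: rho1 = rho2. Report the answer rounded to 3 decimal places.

-1.878

z1 = atanh(-0.369) = -0.387265,  z2 = atanh(0.067) = 0.067101
SE = √(1/(n1−3) + 1/(n2−3)) = √(1/170 + 1/19) = √(0.0058824 + 0.0526316) = √0.0585140 = 0.241897
z = (z1 − z2)/SE = (-0.387265 − 0.067101) / 0.241897 = -0.454366 / 0.241897 = -1.878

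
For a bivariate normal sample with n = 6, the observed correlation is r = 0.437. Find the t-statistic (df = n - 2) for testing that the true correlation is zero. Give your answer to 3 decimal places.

0.972

1 − r² = 1 − 0.190969 = 0.809031;  √(1−r²) = 0.899462
√(n−2) = √4 = 2.000000
t = r·√(n−2)/√(1−r²) = 0.437 · 2.000000 / 0.899462 = 0.972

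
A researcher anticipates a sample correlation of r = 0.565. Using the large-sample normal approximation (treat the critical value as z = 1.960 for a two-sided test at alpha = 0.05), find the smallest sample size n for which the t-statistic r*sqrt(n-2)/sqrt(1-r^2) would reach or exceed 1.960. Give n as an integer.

11

Need r·√(n−2)/√(1−r²) ≥ 1.960
√(n−2) ≥ 1.960·√(1−0.319225) / 0.565 = 1.960·0.825091 / 0.565 = 2.8623
n−2 ≥ 8.1928  ⇒  n ≥ 10.1928
Smallest integer n = 11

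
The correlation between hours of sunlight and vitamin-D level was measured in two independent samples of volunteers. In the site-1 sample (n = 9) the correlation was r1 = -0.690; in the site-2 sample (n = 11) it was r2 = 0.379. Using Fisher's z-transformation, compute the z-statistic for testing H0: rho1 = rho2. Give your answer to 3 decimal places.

-2.309

Fisher z-transforms: z1 = atanh(-0.690) = -0.847956, z2 = atanh(0.379) = 0.398891; difference d = -1.246847
Var(d) = 1/6 + 1/8 = 0.1666667 + 0.1250000 = 0.2916667
z = d/√Var(d) = -1.246847 / √0.2916667 = -1.246847 / 0.540062 = -2.309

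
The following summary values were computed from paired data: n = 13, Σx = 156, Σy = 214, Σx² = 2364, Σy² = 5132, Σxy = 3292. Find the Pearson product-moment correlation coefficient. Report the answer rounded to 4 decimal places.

0.8137

S_xy = nΣxy − ΣxΣy = 13·3292 − 156·214 = 42796 − 33384 = 9412
S_xx = nΣx² − (Σx)² = 13·2364 − 156² = 30732 − 24336 = 6396
S_yy = nΣy² − (Σy)² = 13·5132 − 214² = 66716 − 45796 = 20920
r = S_xy / √(S_xx·S_yy) = 9412 / √(6396·20920) = 9412 / √133804320 = 9412 / 11567.3817 = 0.8137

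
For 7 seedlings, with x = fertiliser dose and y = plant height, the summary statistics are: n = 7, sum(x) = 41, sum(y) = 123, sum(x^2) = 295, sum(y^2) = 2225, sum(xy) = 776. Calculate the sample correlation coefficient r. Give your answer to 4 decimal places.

Numerator: nΣxy − (Σx)(Σy) = 7·776 − (41)(123) = 389
Denominator: √[(nΣx²−(Σx)²)(nΣy²−(Σy)²)]
  nΣx²−(Σx)² = 7·295 − 1681 = 384;  nΣy²−(Σy)² = 7·2225 − 15129 = 446
  √(384·446) = √171264 = 413.8405
r = 389 / 413.8405 = 0.9400

0.9400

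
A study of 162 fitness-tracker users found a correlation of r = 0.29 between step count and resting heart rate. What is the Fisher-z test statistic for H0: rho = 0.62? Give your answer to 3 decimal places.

z_r = atanh(0.29) = 0.298566,  z_0 = atanh(0.62) = 0.725005
SE = 1/√(n−3) = 1/√159 = 0.079305
z = (z_r − z_0)/SE = (0.298566 − 0.725005) / 0.079305 = -0.426439 / 0.079305 = -5.377

-5.377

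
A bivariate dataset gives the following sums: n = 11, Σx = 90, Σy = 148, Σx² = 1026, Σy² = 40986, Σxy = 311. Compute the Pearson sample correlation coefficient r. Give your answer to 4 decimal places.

S_xy = nΣxy − ΣxΣy = 11·311 − 90·148 = 3421 − 13320 = -9899
S_xx = nΣx² − (Σx)² = 11·1026 − 90² = 11286 − 8100 = 3186
S_yy = nΣy² − (Σy)² = 11·40986 − 148² = 450846 − 21904 = 428942
r = S_xy / √(S_xx·S_yy) = -9899 / √(3186·428942) = -9899 / √1366609212 = -9899 / 36967.6779 = -0.2678

-0.2678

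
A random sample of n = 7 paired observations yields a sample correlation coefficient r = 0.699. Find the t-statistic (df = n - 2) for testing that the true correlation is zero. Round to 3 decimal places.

1 − r² = 1 − 0.488601 = 0.511399;  √(1−r²) = 0.715122
√(n−2) = √5 = 2.236068
t = r·√(n−2)/√(1−r²) = 0.699 · 2.236068 / 0.715122 = 2.186

2.186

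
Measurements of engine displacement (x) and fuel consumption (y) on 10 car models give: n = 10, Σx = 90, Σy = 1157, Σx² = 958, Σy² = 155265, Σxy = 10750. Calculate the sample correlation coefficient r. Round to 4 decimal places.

0.1894

Numerator: nΣxy − (Σx)(Σy) = 10·10750 − (90)(1157) = 3370
Denominator: √[(nΣx²−(Σx)²)(nΣy²−(Σy)²)]
  nΣx²−(Σx)² = 10·958 − 8100 = 1480;  nΣy²−(Σy)² = 10·155265 − 1338649 = 214001
  √(1480·214001) = √316721480 = 17796.6705
r = 3370 / 17796.6705 = 0.1894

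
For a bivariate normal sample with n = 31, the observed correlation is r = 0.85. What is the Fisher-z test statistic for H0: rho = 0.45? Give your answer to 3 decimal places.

4.082

Fisher z: atanh(0.85) = 1.256153, atanh(0.45) = 0.484700
z = (z_r − z_0)·√(n−3) = (1.256153 − 0.484700)·√28 = 0.771453 · 5.291503 = 4.082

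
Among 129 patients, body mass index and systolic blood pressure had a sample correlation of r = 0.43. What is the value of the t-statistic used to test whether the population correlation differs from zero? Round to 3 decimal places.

1 − r² = 1 − 0.1849 = 0.8151;  √(1−r²) = 0.902829
√(n−2) = √127 = 11.269428
t = r·√(n−2)/√(1−r²) = 0.43 · 11.269428 / 0.902829 = 5.367

5.367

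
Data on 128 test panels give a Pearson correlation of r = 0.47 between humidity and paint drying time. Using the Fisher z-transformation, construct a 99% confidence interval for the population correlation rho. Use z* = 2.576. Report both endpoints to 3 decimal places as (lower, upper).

z_r = atanh(0.47) = 0.510070;  SE = 1/√(n−3) = 1/√125 = 0.089443
z-limits: 0.510070 ± 2.576·0.089443 = 0.510070 ± 0.230405 = [0.279665, 0.740475]
ρ-limits: (tanh 0.279665, tanh 0.740475) = (0.273, 0.629)

(0.273, 0.629)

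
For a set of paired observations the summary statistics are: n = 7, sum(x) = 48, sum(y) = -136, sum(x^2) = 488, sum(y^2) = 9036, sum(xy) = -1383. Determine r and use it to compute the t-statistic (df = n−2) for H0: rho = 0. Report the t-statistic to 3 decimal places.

S_xy = nΣxy − ΣxΣy = 7·(-1383) − 48·(-136) = -9681 − (-6528) = -3153
S_xx = nΣx² − (Σx)² = 7·488 − 48² = 3416 − 2304 = 1112
S_yy = nΣy² − (Σy)² = 7·9036 − (-136)² = 63252 − 18496 = 44756
r = S_xy / √(S_xx·S_yy) = -3153 / √(1112·44756) = -3153 / √49768672 = -3153 / 7054.6915 = -0.4469
t = r·√(n−2)/√(1−r²) = -0.4469·√5 / √(1−0.199720) = -0.999299 / 0.894584 = -1.117

-1.117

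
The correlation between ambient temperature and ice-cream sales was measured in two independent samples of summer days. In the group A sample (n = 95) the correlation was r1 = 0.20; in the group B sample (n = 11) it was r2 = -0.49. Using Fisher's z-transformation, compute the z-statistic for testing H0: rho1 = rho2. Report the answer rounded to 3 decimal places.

z1 = atanh(0.20) = 0.202733,  z2 = atanh(-0.49) = -0.536060
SE = √(1/(n1−3) + 1/(n2−3)) = √(1/92 + 1/8) = √(0.0108696 + 0.1250000) = √0.1358696 = 0.368605
z = (z1 − z2)/SE = (0.202733 − (-0.536060)) / 0.368605 = 0.738793 / 0.368605 = 2.004

2.004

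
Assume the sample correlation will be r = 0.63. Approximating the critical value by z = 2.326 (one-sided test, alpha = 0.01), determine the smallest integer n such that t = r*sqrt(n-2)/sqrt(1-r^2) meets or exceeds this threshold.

11

r√(n−2)/√(1−r²) ≥ 2.326  ⇔  n−2 ≥ (2.326)²·(1−r²)/r²
(1−r²)/r² = (1−0.3969)/0.3969 = 1.5195
n ≥ 2 + 5.410276·1.5195 = 2 + 8.2209 = 10.2209
⌈10.2209⌉ = 11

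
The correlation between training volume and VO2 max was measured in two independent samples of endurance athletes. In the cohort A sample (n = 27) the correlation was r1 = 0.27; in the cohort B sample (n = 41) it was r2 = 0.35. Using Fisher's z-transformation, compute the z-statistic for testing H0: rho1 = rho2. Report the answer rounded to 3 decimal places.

-0.340

z1 = atanh(0.27) = 0.276864,  z2 = atanh(0.35) = 0.365444
SE = √(1/(n1−3) + 1/(n2−3)) = √(1/24 + 1/38) = √(0.0416667 + 0.0263158) = √0.0679825 = 0.260735
z = (z1 − z2)/SE = (0.276864 − 0.365444) / 0.260735 = -0.088580 / 0.260735 = -0.340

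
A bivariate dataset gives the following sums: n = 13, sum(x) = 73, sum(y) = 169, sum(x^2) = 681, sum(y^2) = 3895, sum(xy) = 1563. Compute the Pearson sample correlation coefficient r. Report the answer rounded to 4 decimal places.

Numerator: nΣxy − (Σx)(Σy) = 13·1563 − (73)(169) = 7982
Denominator: √[(nΣx²−(Σx)²)(nΣy²−(Σy)²)]
  nΣx²−(Σx)² = 13·681 − 5329 = 3524;  nΣy²−(Σy)² = 13·3895 − 28561 = 22074
  √(3524·22074) = √77788776 = 8819.7946
r = 7982 / 8819.7946 = 0.9050

0.9050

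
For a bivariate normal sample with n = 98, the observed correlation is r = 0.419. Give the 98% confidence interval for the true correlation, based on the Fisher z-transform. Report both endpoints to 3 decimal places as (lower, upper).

z_r = atanh(0.419) = 0.446478;  SE = 1/√(n−3) = 1/√95 = 0.102598
z-limits: 0.446478 ± 2.326·0.102598 = 0.446478 ± 0.238643 = [0.207835, 0.685121]
ρ-limits: (tanh 0.207835, tanh 0.685121) = (0.205, 0.595)

(0.205, 0.595)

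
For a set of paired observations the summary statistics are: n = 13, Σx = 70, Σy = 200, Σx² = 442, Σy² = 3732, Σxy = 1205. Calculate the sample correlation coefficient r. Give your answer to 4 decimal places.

S_xy = nΣxy − ΣxΣy = 13·1205 − 70·200 = 15665 − 14000 = 1665
S_xx = nΣx² − (Σx)² = 13·442 − 70² = 5746 − 4900 = 846
S_yy = nΣy² − (Σy)² = 13·3732 − 200² = 48516 − 40000 = 8516
r = S_xy / √(S_xx·S_yy) = 1665 / √(846·8516) = 1665 / √7204536 = 1665 / 2684.1267 = 0.6203

0.6203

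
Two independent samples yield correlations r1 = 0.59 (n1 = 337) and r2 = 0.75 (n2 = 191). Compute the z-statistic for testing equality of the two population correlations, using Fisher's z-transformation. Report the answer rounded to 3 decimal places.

Fisher z-transforms: z1 = atanh(0.59) = 0.677666, z2 = atanh(0.75) = 0.972955; difference d = -0.295289
Var(d) = 1/334 + 1/188 = 0.0029940 + 0.0053191 = 0.0083131
z = d/√Var(d) = -0.295289 / √0.0083131 = -0.295289 / 0.091176 = -3.239

-3.239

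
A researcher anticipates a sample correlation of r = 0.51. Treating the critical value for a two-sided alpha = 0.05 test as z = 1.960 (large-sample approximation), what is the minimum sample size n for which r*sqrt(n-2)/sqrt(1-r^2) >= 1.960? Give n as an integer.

Need r·√(n−2)/√(1−r²) ≥ 1.960
√(n−2) ≥ 1.960·√(1−0.2601) / 0.51 = 1.960·0.860174 / 0.51 = 3.3058
n−2 ≥ 10.9283  ⇒  n ≥ 12.9283
Smallest integer n = 13

13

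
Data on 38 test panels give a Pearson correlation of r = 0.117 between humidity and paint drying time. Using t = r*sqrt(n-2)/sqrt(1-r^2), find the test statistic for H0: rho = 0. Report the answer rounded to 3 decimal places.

t = r·√(n−2) / √(1−r²) with r = 0.117, n = 38
  = 0.117·√36 / √(1 − 0.013689)
  = 0.117·6.000000 / 0.993132
  = 0.702000 / 0.993132 = 0.707

0.707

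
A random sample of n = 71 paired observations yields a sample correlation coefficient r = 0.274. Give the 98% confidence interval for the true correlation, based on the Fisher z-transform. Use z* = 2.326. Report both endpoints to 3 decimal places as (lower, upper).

z_r = atanh(0.274) = 0.281183;  SE = 1/√(n−3) = 1/√68 = 0.121268
z-limits: 0.281183 ± 2.326·0.121268 = 0.281183 ± 0.282069 = [-0.000886, 0.563252]
ρ-limits: (tanh -0.000886, tanh 0.563252) = (-0.001, 0.510)

(-0.001, 0.510)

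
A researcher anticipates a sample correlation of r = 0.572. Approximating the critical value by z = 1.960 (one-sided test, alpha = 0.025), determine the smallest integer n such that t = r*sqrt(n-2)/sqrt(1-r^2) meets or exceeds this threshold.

10

Need r·√(n−2)/√(1−r²) ≥ 1.960
√(n−2) ≥ 1.960·√(1−0.327184) / 0.572 = 1.960·0.820254 / 0.572 = 2.8107
n−2 ≥ 7.9000  ⇒  n ≥ 9.9000
Smallest integer n = 10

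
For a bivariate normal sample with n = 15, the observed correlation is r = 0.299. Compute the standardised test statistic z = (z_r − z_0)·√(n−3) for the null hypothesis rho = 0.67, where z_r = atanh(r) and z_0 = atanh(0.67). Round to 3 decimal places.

-1.740

Fisher z: atanh(0.299) = 0.308421, atanh(0.67) = 0.810743
z = (z_r − z_0)·√(n−3) = (0.308421 − 0.810743)·√12 = -0.502322 · 3.464102 = -1.740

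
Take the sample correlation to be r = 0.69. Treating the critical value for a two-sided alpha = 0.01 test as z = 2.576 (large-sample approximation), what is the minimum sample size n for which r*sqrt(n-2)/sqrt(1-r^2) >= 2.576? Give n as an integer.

r√(n−2)/√(1−r²) ≥ 2.576  ⇔  n−2 ≥ (2.576)²·(1−r²)/r²
(1−r²)/r² = (1−0.4761)/0.4761 = 1.1004
n ≥ 2 + 6.635776·1.1004 = 2 + 7.3020 = 9.3020
⌈9.3020⌉ = 10

10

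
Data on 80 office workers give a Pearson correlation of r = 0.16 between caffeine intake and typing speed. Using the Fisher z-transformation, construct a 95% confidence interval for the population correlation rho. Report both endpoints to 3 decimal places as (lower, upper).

z_r = atanh(0.16) = 0.161387;  SE = 1/√(n−3) = 1/√77 = 0.113961
z-limits: 0.161387 ± 1.960·0.113961 = 0.161387 ± 0.223364 = [-0.061977, 0.384751]
ρ-limits: (tanh -0.061977, tanh 0.384751) = (-0.062, 0.367)

(-0.062, 0.367)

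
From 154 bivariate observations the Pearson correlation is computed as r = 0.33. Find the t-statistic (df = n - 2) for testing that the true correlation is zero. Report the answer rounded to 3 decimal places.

t = r·√(n−2) / √(1−r²) with r = 0.33, n = 154
  = 0.33·√152 / √(1 − 0.1089)
  = 0.33·12.328828 / 0.943981
  = 4.068513 / 0.943981 = 4.310

4.310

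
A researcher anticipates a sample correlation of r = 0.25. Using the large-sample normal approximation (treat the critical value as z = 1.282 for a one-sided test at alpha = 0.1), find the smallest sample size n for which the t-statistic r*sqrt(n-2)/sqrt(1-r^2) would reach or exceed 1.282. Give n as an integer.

27

Need r·√(n−2)/√(1−r²) ≥ 1.282
√(n−2) ≥ 1.282·√(1−0.0625) / 0.25 = 1.282·0.968246 / 0.25 = 4.9652
n−2 ≥ 24.6532  ⇒  n ≥ 26.6532
Smallest integer n = 27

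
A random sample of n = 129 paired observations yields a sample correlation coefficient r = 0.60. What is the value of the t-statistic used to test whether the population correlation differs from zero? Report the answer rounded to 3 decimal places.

8.452

1 − r² = 1 − 0.3600 = 0.6400;  √(1−r²) = 0.800000
√(n−2) = √127 = 11.269428
t = r·√(n−2)/√(1−r²) = 0.60 · 11.269428 / 0.800000 = 8.452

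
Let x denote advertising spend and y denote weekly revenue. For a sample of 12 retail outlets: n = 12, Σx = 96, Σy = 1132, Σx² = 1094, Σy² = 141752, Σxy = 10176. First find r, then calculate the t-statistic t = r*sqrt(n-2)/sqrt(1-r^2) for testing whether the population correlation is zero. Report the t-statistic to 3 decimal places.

Numerator: nΣxy − (Σx)(Σy) = 12·10176 − (96)(1132) = 13440
Denominator: √[(nΣx²−(Σx)²)(nΣy²−(Σy)²)]
  nΣx²−(Σx)² = 12·1094 − 9216 = 3912;  nΣy²−(Σy)² = 12·141752 − 1281424 = 419600
  √(3912·419600) = √1641475200 = 40515.1231
r = 13440 / 40515.1231 = 0.3317
t = r·√(n−2)/√(1−r²) = 0.3317·√10 / √(1−0.110025) = 1.048927 / 0.943385 = 1.112

1.112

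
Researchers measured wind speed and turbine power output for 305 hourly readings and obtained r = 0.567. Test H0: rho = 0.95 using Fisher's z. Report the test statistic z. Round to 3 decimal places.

-20.657

Fisher z: atanh(0.567) = 0.643090, atanh(0.95) = 1.831781
z = (z_r − z_0)·√(n−3) = (0.643090 − 1.831781)·√302 = -1.188691 · 17.378147 = -20.657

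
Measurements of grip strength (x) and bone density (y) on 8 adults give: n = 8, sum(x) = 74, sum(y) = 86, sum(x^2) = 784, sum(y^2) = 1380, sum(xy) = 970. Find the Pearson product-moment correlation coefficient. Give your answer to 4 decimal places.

0.8197

Numerator: nΣxy − (Σx)(Σy) = 8·970 − (74)(86) = 1396
Denominator: √[(nΣx²−(Σx)²)(nΣy²−(Σy)²)]
  nΣx²−(Σx)² = 8·784 − 5476 = 796;  nΣy²−(Σy)² = 8·1380 − 7396 = 3644
  √(796·3644) = √2900624 = 1703.1218
r = 1396 / 1703.1218 = 0.8197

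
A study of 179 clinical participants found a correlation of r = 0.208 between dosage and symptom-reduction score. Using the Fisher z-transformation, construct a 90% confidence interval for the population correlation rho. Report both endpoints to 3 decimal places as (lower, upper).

(0.087, 0.323)

z_r = atanh(0.208) = 0.211080;  SE = 1/√(n−3) = 1/√176 = 0.075378
z-limits: 0.211080 ± 1.645·0.075378 = 0.211080 ± 0.123997 = [0.087083, 0.335077]
ρ-limits: (tanh 0.087083, tanh 0.335077) = (0.087, 0.323)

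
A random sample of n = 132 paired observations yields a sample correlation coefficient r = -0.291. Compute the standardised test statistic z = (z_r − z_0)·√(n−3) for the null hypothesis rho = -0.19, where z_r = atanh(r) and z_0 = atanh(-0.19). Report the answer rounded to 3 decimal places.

Fisher z: atanh(-0.291) = -0.299658, atanh(-0.19) = -0.192337
z = (z_r − z_0)·√(n−3) = (-0.299658 − (-0.192337))·√129 = -0.107321 · 11.357817 = -1.219

-1.219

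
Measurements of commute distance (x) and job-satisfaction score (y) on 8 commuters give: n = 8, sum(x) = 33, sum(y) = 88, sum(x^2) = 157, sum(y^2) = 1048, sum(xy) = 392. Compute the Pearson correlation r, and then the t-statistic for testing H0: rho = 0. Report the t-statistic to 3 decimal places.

2.467

S_xy = nΣxy − ΣxΣy = 8·392 − 33·88 = 3136 − 2904 = 232
S_xx = nΣx² − (Σx)² = 8·157 − 33² = 1256 − 1089 = 167
S_yy = nΣy² − (Σy)² = 8·1048 − 88² = 8384 − 7744 = 640
r = S_xy / √(S_xx·S_yy) = 232 / √(167·640) = 232 / √106880 = 232 / 326.9251 = 0.7096
t = r·√(n−2)/√(1−r²) = 0.7096·√6 / √(1−0.503532) = 1.738158 / 0.704605 = 2.467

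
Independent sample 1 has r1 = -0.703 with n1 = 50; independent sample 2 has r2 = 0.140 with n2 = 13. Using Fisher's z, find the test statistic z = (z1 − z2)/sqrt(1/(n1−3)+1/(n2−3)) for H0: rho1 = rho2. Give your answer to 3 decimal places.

z1 = atanh(-0.703) = -0.873207,  z2 = atanh(0.140) = 0.140926
SE = √(1/(n1−3) + 1/(n2−3)) = √(1/47 + 1/10) = √(0.0212766 + 0.1000000) = √0.1212766 = 0.348248
z = (z1 − z2)/SE = (-0.873207 − 0.140926) / 0.348248 = -1.014133 / 0.348248 = -2.912

-2.912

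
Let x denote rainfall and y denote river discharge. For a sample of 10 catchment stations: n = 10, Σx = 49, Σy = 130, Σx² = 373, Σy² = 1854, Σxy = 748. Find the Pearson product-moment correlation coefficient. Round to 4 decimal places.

S_xy = nΣxy − ΣxΣy = 10·748 − 49·130 = 7480 − 6370 = 1110
S_xx = nΣx² − (Σx)² = 10·373 − 49² = 3730 − 2401 = 1329
S_yy = nΣy² − (Σy)² = 10·1854 − 130² = 18540 − 16900 = 1640
r = S_xy / √(S_xx·S_yy) = 1110 / √(1329·1640) = 1110 / √2179560 = 1110 / 1476.3333 = 0.7519

0.7519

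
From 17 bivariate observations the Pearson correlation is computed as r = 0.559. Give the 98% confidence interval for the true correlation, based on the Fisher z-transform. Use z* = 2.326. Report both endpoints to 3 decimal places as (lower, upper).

Fisher z: z_r = atanh(r) = ½·ln((1+0.559)/(1−0.559)) = 0.631377
SE(z) = 1/√(n−3) = 1/√14 = 0.267261
98% ⇒ z* = 2.326; margin = 2.326·0.267261 = 0.621649
CI on z-scale: (0.009728, 1.253026)
Back-transform: tanh(0.009728) = 0.009728, tanh(1.253026) = 0.849130

(0.010, 0.849)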